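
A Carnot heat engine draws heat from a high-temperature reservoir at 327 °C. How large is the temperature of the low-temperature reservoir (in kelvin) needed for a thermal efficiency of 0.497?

T_H = 327 °C → 327 + 273.15 = 600.15 K.
From η = 1 − T_C/T_H, T_C = T_H·(1 − η) = 600.15 × (1 − 0.497) = 301.9 K.

T_C ≈ 301.9 K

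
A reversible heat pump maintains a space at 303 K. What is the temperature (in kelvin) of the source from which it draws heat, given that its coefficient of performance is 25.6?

COP_HP = T_H/(T_H − T_C) ⇒ T_C = T_H·(COP_HP − 1)/COP_HP = 303.00 × (25.6 − 1)/25.6 = 291.2 K.

T_C ≈ 291.2 K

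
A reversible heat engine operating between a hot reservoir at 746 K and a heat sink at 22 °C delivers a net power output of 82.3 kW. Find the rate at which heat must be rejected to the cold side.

T_C = 22 °C → 22 + 273.15 = 295.15 K.
The Carnot efficiency is η = 1 − T_C/T_H = 1 − 295.15/746.00 = 0.6044.
Since Q_C/Q_H = T_C/T_H and Q_H = W/η, Q_C = W·T_C/(T_H − T_C) = 82.3 × 295.15/450.85 = 53.88 kW.

Q̇_C ≈ 53.88 kW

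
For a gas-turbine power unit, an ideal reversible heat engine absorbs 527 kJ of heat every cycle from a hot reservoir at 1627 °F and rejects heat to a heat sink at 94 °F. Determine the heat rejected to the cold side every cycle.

Q_C ≈ 139.8 kJ

T_H = 1627 °F → (1627 − 32) × 5/9 = 886.11 °C = 1159.26 K.
T_C = 94 °F → (94 − 32) × 5/9 = 34.44 °C = 307.59 K.
η_rev = 1 − T_C/T_H = 1 − 307.59/1159.26 = 0.7347.
For a reversible cycle Q_C/Q_H = T_C/T_H, so Q_C = 527 × 307.59/1159.26 = 139.8 kJ.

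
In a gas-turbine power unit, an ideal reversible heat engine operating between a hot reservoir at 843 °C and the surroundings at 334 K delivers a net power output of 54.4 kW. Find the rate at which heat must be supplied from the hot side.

T_H = 843 °C → 843 + 273.15 = 1116.15 K.
For a reversible engine, η = 1 − T_C/T_H = 1 − 334.00/1116.15 = 0.7008.
Q_H = W/η = 54.4/0.7008 = 77.6 kW.

Q̇_H ≈ 77.6 kW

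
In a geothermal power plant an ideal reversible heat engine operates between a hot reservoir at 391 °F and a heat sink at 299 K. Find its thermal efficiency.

T_H = 391 °F → (391 − 32) × 5/9 = 199.44 °C = 472.59 K.
The Carnot efficiency is η = 1 − T_C/T_H = 1 − 299.00/472.59 = 0.3673.

η ≈ 0.3673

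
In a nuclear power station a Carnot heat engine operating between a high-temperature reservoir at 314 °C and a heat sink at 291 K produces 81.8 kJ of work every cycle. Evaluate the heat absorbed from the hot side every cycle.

Q_H ≈ 162.2 kJ

T_H = 314 °C → 314 + 273.15 = 587.15 K.
For a reversible engine, η = 1 − T_C/T_H = 1 − 291.00/587.15 = 0.5044.
Q_H = W/η = 81.8/0.5044 = 162.2 kJ.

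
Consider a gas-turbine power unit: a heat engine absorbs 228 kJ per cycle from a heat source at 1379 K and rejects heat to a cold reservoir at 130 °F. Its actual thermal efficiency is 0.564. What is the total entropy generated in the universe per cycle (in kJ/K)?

T_C = 130 °F → (130 − 32) × 5/9 = 54.44 °C = 327.59 K.
W = η·Q_H = 0.564 × 228 = 128.6 kJ, so Q_C = Q_H − W = 99.41 kJ.
The hot reservoir loses entropy Q_H/T_H = 228/1379.00 = 0.1653 kJ/K; the cold reservoir gains Q_C/T_C = 99.41/327.59 = 0.3034 kJ/K.
ΔS_univ = −Q_H/T_H + Q_C/T_C = 0.138 kJ/K (> 0, since η = 0.564 < η_Carnot = 0.762).

ΔS_univ ≈ 0.138 kJ/K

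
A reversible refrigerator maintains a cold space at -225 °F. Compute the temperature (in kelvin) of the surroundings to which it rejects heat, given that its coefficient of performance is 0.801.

T_H ≈ 293 K

T_C = -225 °F → (-225 − 32) × 5/9 = -142.78 °C = 130.37 K.
COP_R = T_C/(T_H − T_C) ⇒ T_H = T_C·(1 + 1/COP_R) = 130.37 × (1 + 1/0.801) = 293 K.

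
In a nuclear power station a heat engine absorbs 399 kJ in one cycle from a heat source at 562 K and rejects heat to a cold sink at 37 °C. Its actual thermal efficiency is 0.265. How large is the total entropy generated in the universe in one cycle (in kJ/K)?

T_C = 37 °C → 37 + 273.15 = 310.15 K.
W = η·Q_H = 0.265 × 399 = 105.7 kJ, so Q_C = Q_H − W = 293.3 kJ.
Entropy balance on the reservoirs: −Q_H/T_H = -0.7100 kJ/K, +Q_C/T_C = 0.9456 kJ/K.
ΔS_univ = −Q_H/T_H + Q_C/T_C = 0.2356 kJ/K (> 0, since η = 0.265 < η_Carnot = 0.448).

ΔS_univ ≈ 0.2356 kJ/K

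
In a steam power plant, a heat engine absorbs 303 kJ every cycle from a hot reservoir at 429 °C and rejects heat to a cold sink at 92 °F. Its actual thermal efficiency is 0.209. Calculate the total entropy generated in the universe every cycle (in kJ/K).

ΔS_univ ≈ 0.350 kJ/K

T_H = 429 °C → 429 + 273.15 = 702.15 K.
T_C = 92 °F → (92 − 32) × 5/9 = 33.33 °C = 306.48 K.
W = η·Q_H = 0.209 × 303 = 63.33 kJ, so Q_C = Q_H − W = 239.7 kJ.
Entropy balance on the reservoirs: −Q_H/T_H = -0.4315 kJ/K, +Q_C/T_C = 0.7820 kJ/K.
ΔS_univ = −Q_H/T_H + Q_C/T_C = 0.350 kJ/K (> 0, since η = 0.209 < η_Carnot = 0.564).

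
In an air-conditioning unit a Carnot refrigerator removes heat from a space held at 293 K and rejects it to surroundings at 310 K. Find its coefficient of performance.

COP_R ≈ 17.2

Carnot COP: COP_R = T_C/(T_H − T_C) = 293.00/(310.00 − 293.00) = 17.2.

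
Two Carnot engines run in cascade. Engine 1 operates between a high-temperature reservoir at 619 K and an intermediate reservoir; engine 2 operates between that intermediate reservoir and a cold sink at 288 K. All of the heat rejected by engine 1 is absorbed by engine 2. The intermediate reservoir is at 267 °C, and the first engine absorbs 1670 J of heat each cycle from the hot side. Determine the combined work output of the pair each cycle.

Two reversible stages in series are equivalent to a single Carnot engine between T_H and T_C, so η_total = 1 − T_C/T_H = 1 − 288.00/619.00 = 0.5347.
W_total = η_total · Q_H = 0.5347 × 1670 = 893.0 J.

W_total ≈ 893.0 J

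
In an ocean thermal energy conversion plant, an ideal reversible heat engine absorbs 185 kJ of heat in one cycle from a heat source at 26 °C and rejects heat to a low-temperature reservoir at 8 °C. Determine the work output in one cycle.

W ≈ 11.1 kJ

T_H = 26 °C → 26 + 273.15 = 299.15 K.
T_C = 8 °C → 8 + 273.15 = 281.15 K.
The Carnot efficiency is η = 1 − T_C/T_H = 1 − 281.15/299.15 = 0.0602.
W = η·Q_H = 0.0602 × 185 = 11.1 kJ.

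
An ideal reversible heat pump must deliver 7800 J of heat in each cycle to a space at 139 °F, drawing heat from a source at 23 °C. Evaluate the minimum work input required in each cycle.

T_H = 139 °F → (139 − 32) × 5/9 = 59.44 °C = 332.59 K.
T_C = 23 °C → 23 + 273.15 = 296.15 K.
For a reversible heat pump, COP_HP = T_H/(T_H − T_C) = 332.59/36.44 = 9.1261.
W = Q_H/COP_HP = 7800/9.1261 = 854.7 J.

W_in ≈ 854.7 J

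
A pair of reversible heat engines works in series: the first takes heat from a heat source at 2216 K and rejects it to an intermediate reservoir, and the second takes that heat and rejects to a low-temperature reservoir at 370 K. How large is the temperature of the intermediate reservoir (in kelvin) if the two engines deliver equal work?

T_m ≈ 1293 K

For reversible stages Q_m = Q_H·(T_m/T_H). Setting W₁ = Q_H(1 − T_m/T_H) equal to W₂ = Q_m(1 − T_C/T_m) = Q_H·(T_m − T_C)/T_H gives T_H − T_m = T_m − T_C, so T_m = (T_H + T_C)/2 = (2216.00 + 370.00)/2 = 1293 K.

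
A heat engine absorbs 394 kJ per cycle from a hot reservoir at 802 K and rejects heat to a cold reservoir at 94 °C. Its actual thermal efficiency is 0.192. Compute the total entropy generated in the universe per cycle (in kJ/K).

T_C = 94 °C → 94 + 273.15 = 367.15 K.
W = η·Q_H = 0.192 × 394 = 75.65 kJ, so Q_C = Q_H − W = 318.4 kJ.
Entropy balance on the reservoirs: −Q_H/T_H = -0.4913 kJ/K, +Q_C/T_C = 0.8671 kJ/K.
ΔS_univ = −Q_H/T_H + Q_C/T_C = 0.376 kJ/K (> 0, since η = 0.192 < η_Carnot = 0.542).

ΔS_univ ≈ 0.376 kJ/K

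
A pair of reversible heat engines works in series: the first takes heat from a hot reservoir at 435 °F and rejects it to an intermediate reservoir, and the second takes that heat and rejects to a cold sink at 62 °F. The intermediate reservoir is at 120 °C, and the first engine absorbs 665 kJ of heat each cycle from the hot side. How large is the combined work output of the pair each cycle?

T_H = 435 °F → (435 − 32) × 5/9 = 223.89 °C = 497.04 K.
T_C = 62 °F → (62 − 32) × 5/9 = 16.67 °C = 289.82 K.
Two reversible stages in series are equivalent to a single Carnot engine between T_H and T_C, so η_total = 1 − T_C/T_H = 1 − 289.82/497.04 = 0.4169.
W_total = η_total · Q_H = 0.4169 × 665 = 277.2 kJ.

W_total ≈ 277.2 kJ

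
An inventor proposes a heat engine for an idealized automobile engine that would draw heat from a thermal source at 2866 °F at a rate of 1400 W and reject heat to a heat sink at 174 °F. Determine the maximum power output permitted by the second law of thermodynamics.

Ẇ_max ≈ 1133 W

T_H = 2866 °F → (2866 − 32) × 5/9 = 1574.44 °C = 1847.59 K.
T_C = 174 °F → (174 − 32) × 5/9 = 78.89 °C = 352.04 K.
The upper bound on efficiency is η_max = 1 − T_C/T_H = 1 − 352.04/1847.59 = 0.8095.
W_max = η_max · Q_H = 0.8095 × 1400 = 1133 W.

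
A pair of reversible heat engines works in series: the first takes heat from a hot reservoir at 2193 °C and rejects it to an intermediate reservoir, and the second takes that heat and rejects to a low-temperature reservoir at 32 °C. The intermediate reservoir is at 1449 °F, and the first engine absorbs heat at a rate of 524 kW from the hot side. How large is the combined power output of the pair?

T_H = 2193 °C → 2193 + 273.15 = 2466.15 K.
T_C = 32 °C → 32 + 273.15 = 305.15 K.
Two reversible stages in series are equivalent to a single Carnot engine between T_H and T_C, so η_total = 1 − T_C/T_H = 1 − 305.15/2466.15 = 0.8763.
W_total = η_total · Q_H = 0.8763 × 524 = 459.2 kW.

Ẇ_total ≈ 459.2 kW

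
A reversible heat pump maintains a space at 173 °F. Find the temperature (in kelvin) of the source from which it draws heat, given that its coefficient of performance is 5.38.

T_H = 173 °F → (173 − 32) × 5/9 = 78.33 °C = 351.48 K.
COP_HP = T_H/(T_H − T_C) ⇒ T_C = T_H·(COP_HP − 1)/COP_HP = 351.48 × (5.38 − 1)/5.38 = 286 K.

T_C ≈ 286 K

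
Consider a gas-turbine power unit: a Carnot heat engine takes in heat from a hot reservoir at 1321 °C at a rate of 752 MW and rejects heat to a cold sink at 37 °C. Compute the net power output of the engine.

T_H = 1321 °C → 1321 + 273.15 = 1594.15 K.
T_C = 37 °C → 37 + 273.15 = 310.15 K.
Since the cycle is reversible, η = 1 − T_C/T_H = 1 − 310.15/1594.15 = 0.8054.
W = η·Q_H = 0.8054 × 752 = 606 MW.

Ẇ ≈ 606 MW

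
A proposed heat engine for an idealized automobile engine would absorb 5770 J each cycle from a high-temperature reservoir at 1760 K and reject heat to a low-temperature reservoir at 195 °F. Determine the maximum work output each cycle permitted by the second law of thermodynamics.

W_max ≈ 4580 J

T_C = 195 °F → (195 − 32) × 5/9 = 90.56 °C = 363.71 K.
By the Carnot theorem, η_max = 1 − T_C/T_H = 1 − 363.71/1760.00 = 0.7933.
W_max = η_max · Q_H = 0.7933 × 5770 = 4580 J.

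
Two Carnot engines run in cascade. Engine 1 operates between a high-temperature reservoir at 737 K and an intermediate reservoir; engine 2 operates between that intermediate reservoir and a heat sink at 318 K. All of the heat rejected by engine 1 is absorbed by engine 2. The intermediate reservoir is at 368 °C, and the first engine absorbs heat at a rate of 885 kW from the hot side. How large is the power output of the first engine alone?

T_m = 368 °C → 368 + 273.15 = 641.15 K.
First-stage efficiency η₁ = 1 − T_m/T_H = 1 − 641.15/737.00 = 0.1301.
W₁ = η₁·Q_H = 0.1301 × 885 = 115 kW.

Ẇ₁ ≈ 115 kW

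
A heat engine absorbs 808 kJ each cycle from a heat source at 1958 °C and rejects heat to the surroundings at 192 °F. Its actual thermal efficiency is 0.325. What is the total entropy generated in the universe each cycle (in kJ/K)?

T_H = 1958 °C → 1958 + 273.15 = 2231.15 K.
T_C = 192 °F → (192 − 32) × 5/9 = 88.89 °C = 362.04 K.
W = η·Q_H = 0.325 × 808 = 262.6 kJ, so Q_C = Q_H − W = 545.4 kJ.
The hot reservoir loses entropy Q_H/T_H = 808/2231.15 = 0.3621 kJ/K; the cold reservoir gains Q_C/T_C = 545.4/362.04 = 1.506 kJ/K.
ΔS_univ = −Q_H/T_H + Q_C/T_C = 1.14 kJ/K (> 0, since η = 0.325 < η_Carnot = 0.838).

ΔS_univ ≈ 1.14 kJ/K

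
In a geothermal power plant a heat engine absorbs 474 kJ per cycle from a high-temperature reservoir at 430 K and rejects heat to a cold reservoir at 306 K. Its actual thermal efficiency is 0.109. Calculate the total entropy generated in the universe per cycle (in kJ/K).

W = η·Q_H = 0.109 × 474 = 51.67 kJ, so Q_C = Q_H − W = 422.3 kJ.
The hot reservoir loses entropy Q_H/T_H = 474/430.00 = 1.102 kJ/K; the cold reservoir gains Q_C/T_C = 422.3/306.00 = 1.380 kJ/K.
ΔS_univ = −Q_H/T_H + Q_C/T_C = 0.278 kJ/K (> 0, since η = 0.109 < η_Carnot = 0.288).

ΔS_univ ≈ 0.278 kJ/K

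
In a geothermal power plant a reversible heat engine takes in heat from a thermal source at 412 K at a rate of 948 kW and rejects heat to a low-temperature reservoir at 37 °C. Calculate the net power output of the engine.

Ẇ ≈ 234 kW

T_C = 37 °C → 37 + 273.15 = 310.15 K.
The Carnot efficiency is η = 1 − T_C/T_H = 1 − 310.15/412.00 = 0.2472.
W = η·Q_H = 0.2472 × 948 = 234 kW.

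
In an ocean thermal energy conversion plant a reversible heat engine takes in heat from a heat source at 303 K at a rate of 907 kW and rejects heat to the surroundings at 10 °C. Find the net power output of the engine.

Ẇ ≈ 59.4 kW

T_C = 10 °C → 10 + 273.15 = 283.15 K.
Since the cycle is reversible, η = 1 − T_C/T_H = 1 − 283.15/303.00 = 0.0655.
W = η·Q_H = 0.0655 × 907 = 59.4 kW.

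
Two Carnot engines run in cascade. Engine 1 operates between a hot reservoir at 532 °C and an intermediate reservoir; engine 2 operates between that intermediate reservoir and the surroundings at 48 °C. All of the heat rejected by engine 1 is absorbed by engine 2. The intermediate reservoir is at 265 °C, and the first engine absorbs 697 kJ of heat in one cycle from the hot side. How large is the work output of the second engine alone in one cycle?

T_H = 532 °C → 532 + 273.15 = 805.15 K.
T_C = 48 °C → 48 + 273.15 = 321.15 K.
T_m = 265 °C → 265 + 273.15 = 538.15 K.
Heat entering the second stage: Q_m = Q_H·(T_m/T_H) = 697 × 538.15/805.15 = 466 kJ.
Second-stage efficiency η₂ = 1 − T_C/T_m = 1 − 321.15/538.15 = 0.4032, so W₂ = η₂·Q_m = 188 kJ.

W₂ ≈ 188 kJ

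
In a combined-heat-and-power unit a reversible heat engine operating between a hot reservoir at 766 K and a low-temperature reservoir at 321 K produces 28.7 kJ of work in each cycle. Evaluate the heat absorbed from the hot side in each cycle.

η_rev = 1 − T_C/T_H = 1 − 321.00/766.00 = 0.5809.
Q_H = W/η = 28.7/0.5809 = 49.4 kJ.

Q_H ≈ 49.4 kJ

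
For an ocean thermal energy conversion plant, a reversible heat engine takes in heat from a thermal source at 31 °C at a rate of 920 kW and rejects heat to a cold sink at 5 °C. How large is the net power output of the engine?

Ẇ ≈ 78.6 kW

T_H = 31 °C → 31 + 273.15 = 304.15 K.
T_C = 5 °C → 5 + 273.15 = 278.15 K.
For a reversible engine, η = 1 − T_C/T_H = 1 − 278.15/304.15 = 0.0855.
W = η·Q_H = 0.0855 × 920 = 78.6 kW.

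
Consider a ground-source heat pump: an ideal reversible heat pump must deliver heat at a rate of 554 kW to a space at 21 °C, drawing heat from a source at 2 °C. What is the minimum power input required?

T_H = 21 °C → 21 + 273.15 = 294.15 K.
T_C = 2 °C → 2 + 273.15 = 275.15 K.
Reversible heating COP: COP_HP = T_H/(T_H − T_C) = 294.15/19.00 = 15.4816.
W = Q_H/COP_HP = 554/15.4816 = 35.78 kW.

Ẇ_in ≈ 35.78 kW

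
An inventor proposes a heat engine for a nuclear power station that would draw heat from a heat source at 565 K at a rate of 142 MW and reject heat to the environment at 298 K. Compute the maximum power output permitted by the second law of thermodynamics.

No engine can exceed the Carnot limit: η_max = 1 − T_C/T_H = 1 − 298.00/565.00 = 0.4726.
W_max = η_max · Q_H = 0.4726 × 142 = 67.1 MW.

Ẇ_max ≈ 67.1 MW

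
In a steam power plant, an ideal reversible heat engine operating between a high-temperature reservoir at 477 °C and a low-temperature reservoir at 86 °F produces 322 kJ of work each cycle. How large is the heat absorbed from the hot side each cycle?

T_H = 477 °C → 477 + 273.15 = 750.15 K.
T_C = 86 °F → (86 − 32) × 5/9 = 30.00 °C = 303.15 K.
Carnot efficiency: η = 1 − T_C/T_H = 1 − 303.15/750.15 = 0.5959.
Q_H = W/η = 322/0.5959 = 540.4 kJ.

Q_H ≈ 540.4 kJ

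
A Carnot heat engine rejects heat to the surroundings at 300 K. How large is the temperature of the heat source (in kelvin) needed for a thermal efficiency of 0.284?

From η = 1 − T_C/T_H, solving for T_H gives T_H = T_C/(1 − η) = 300.00/(1 − 0.284) = 419.0 K.

T_H ≈ 419.0 K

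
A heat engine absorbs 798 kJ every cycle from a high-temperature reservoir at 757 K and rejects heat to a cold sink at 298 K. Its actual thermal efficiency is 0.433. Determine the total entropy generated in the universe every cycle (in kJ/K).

ΔS_univ ≈ 0.4642 kJ/K

W = η·Q_H = 0.433 × 798 = 345.5 kJ, so Q_C = Q_H − W = 452.5 kJ.
Reservoir entropy changes: ΔS_H = −Q_H/T_H = −798/757.00 = -1.054 kJ/K and ΔS_C = +Q_C/T_C = 452.5/298.00 = 1.518 kJ/K.
ΔS_univ = −Q_H/T_H + Q_C/T_C = 0.4642 kJ/K (> 0, since η = 0.433 < η_Carnot = 0.606).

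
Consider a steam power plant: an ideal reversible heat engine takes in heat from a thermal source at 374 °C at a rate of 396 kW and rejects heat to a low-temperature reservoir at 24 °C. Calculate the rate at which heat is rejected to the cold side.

T_H = 374 °C → 374 + 273.15 = 647.15 K.
T_C = 24 °C → 24 + 273.15 = 297.15 K.
η_rev = 1 − T_C/T_H = 1 − 297.15/647.15 = 0.5408.
For a reversible cycle Q_C/Q_H = T_C/T_H, so Q_C = 396 × 297.15/647.15 = 182 kW.

Q̇_C ≈ 182 kW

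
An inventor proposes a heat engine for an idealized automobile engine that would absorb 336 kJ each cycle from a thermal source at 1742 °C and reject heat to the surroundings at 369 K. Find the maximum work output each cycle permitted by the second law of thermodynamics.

W_max ≈ 274 kJ

T_H = 1742 °C → 1742 + 273.15 = 2015.15 K.
The second-law ceiling is the Carnot efficiency, η_max = 1 − T_C/T_H = 1 − 369.00/2015.15 = 0.8169.
W_max = η_max · Q_H = 0.8169 × 336 = 274 kJ.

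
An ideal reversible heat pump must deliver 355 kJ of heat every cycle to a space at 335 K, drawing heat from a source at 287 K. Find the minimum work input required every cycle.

W_in ≈ 50.9 kJ

Reversible heating COP: COP_HP = T_H/(T_H − T_C) = 335.00/48.00 = 6.9792.
W = Q_H/COP_HP = 355/6.9792 = 50.9 kJ.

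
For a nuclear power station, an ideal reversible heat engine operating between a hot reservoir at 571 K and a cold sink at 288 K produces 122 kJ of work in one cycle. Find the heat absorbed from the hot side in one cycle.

Q_H ≈ 246 kJ

Carnot efficiency: η = 1 − T_C/T_H = 1 − 288.00/571.00 = 0.4956.
Q_H = W/η = 122/0.4956 = 246 kJ.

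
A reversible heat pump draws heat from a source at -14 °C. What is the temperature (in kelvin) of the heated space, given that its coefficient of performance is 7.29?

T_C = -14 °C → -14 + 273.15 = 259.15 K.
COP_HP = T_H/(T_H − T_C) ⇒ T_H = T_C·COP_HP/(COP_HP − 1) = 259.15 × 7.29/(7.29 − 1) = 300 K.

T_H ≈ 300 K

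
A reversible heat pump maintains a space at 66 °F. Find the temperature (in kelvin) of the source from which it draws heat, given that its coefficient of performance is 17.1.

T_C ≈ 275 K

T_H = 66 °F → (66 − 32) × 5/9 = 18.89 °C = 292.04 K.
COP_HP = T_H/(T_H − T_C) ⇒ T_C = T_H·(COP_HP − 1)/COP_HP = 292.04 × (17.1 − 1)/17.1 = 275 K.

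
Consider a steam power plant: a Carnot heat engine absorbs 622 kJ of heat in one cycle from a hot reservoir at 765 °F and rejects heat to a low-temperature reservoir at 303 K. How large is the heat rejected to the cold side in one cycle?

T_H = 765 °F → (765 − 32) × 5/9 = 407.22 °C = 680.37 K.
The Carnot efficiency is η = 1 − T_C/T_H = 1 − 303.00/680.37 = 0.5547.
For a reversible cycle Q_C/Q_H = T_C/T_H, so Q_C = 622 × 303.00/680.37 = 277 kJ.

Q_C ≈ 277 kJ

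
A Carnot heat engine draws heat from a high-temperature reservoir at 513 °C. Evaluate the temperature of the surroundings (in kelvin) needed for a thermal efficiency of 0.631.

T_C ≈ 290 K

T_H = 513 °C → 513 + 273.15 = 786.15 K.
From η = 1 − T_C/T_H, T_C = T_H·(1 − η) = 786.15 × (1 − 0.631) = 290 K.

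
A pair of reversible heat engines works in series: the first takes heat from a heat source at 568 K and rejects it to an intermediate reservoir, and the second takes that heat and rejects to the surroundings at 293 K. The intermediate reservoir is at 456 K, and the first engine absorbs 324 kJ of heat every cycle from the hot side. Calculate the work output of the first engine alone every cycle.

First-stage efficiency η₁ = 1 − T_m/T_H = 1 − 456.00/568.00 = 0.1972.
W₁ = η₁·Q_H = 0.1972 × 324 = 63.9 kJ.

W₁ ≈ 63.9 kJ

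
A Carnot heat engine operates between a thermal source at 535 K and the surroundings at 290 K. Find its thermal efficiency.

η ≈ 0.458

The Carnot efficiency is η = 1 − T_C/T_H = 1 − 290.00/535.00 = 0.458.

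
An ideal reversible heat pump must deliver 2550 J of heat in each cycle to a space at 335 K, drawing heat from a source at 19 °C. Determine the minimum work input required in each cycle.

T_C = 19 °C → 19 + 273.15 = 292.15 K.
For a reversible heat pump, COP_HP = T_H/(T_H − T_C) = 335.00/42.85 = 7.8180.
W = Q_H/COP_HP = 2550/7.8180 = 326 J.

W_in ≈ 326 J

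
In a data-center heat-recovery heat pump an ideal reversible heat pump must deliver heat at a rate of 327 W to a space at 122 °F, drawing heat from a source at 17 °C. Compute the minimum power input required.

Ẇ_in ≈ 33.4 W

T_H = 122 °F → (122 − 32) × 5/9 = 50.00 °C = 323.15 K.
T_C = 17 °C → 17 + 273.15 = 290.15 K.
Reversible heating COP: COP_HP = T_H/(T_H − T_C) = 323.15/33.00 = 9.7924.
W = Q_H/COP_HP = 327/9.7924 = 33.4 W.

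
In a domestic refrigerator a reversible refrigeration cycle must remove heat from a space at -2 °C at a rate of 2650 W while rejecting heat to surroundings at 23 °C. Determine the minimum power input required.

T_H = 23 °C → 23 + 273.15 = 296.15 K.
T_C = -2 °C → -2 + 273.15 = 271.15 K.
Carnot COP: COP_R = T_C/(T_H − T_C) = 271.15/25.00 = 10.8460.
W = Q_C/COP_R = 2650/10.8460 = 244 W.

Ẇ_in ≈ 244 W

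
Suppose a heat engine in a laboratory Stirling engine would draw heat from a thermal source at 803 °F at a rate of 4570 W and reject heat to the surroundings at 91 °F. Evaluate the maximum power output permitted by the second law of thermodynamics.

Ẇ_max ≈ 2580 W

T_H = 803 °F → (803 − 32) × 5/9 = 428.33 °C = 701.48 K.
T_C = 91 °F → (91 − 32) × 5/9 = 32.78 °C = 305.93 K.
By the Carnot theorem, η_max = 1 − T_C/T_H = 1 − 305.93/701.48 = 0.5639.
W_max = η_max · Q_H = 0.5639 × 4570 = 2580 W.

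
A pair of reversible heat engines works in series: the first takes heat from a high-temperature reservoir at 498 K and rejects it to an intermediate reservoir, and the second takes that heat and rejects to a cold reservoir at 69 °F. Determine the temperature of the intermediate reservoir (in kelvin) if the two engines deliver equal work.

T_m ≈ 396 K

T_C = 69 °F → (69 − 32) × 5/9 = 20.56 °C = 293.71 K.
For reversible stages Q_m = Q_H·(T_m/T_H). Setting W₁ = Q_H(1 − T_m/T_H) equal to W₂ = Q_m(1 − T_C/T_m) = Q_H·(T_m − T_C)/T_H gives T_H − T_m = T_m − T_C, so T_m = (T_H + T_C)/2 = (498.00 + 293.71)/2 = 396 K.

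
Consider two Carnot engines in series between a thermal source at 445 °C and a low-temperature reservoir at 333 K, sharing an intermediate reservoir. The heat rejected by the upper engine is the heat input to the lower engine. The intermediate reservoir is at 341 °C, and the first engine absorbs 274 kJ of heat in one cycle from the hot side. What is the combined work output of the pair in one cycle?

T_H = 445 °C → 445 + 273.15 = 718.15 K.
Two reversible stages in series are equivalent to a single Carnot engine between T_H and T_C, so η_total = 1 − T_C/T_H = 1 − 333.00/718.15 = 0.5363.
W_total = η_total · Q_H = 0.5363 × 274 = 146.9 kJ.

W_total ≈ 146.9 kJ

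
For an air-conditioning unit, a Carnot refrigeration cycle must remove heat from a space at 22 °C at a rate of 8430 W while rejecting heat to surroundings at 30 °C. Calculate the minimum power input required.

Ẇ_in ≈ 228.5 W

T_H = 30 °C → 30 + 273.15 = 303.15 K.
T_C = 22 °C → 22 + 273.15 = 295.15 K.
The reversible coefficient of performance is COP_R = T_C/(T_H − T_C) = 295.15/8.00 = 36.8937.
W = Q_C/COP_R = 8430/36.8937 = 228.5 W.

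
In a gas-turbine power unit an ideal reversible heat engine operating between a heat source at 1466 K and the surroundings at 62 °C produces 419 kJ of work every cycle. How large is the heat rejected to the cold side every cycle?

Q_C ≈ 124 kJ

T_C = 62 °C → 62 + 273.15 = 335.15 K.
η_rev = 1 − T_C/T_H = 1 − 335.15/1466.00 = 0.7714.
Since Q_C/Q_H = T_C/T_H and Q_H = W/η, Q_C = W·T_C/(T_H − T_C) = 419 × 335.15/1130.85 = 124 kJ.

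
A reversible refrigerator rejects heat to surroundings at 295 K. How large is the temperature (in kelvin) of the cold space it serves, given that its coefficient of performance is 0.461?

T_C ≈ 93.08 K

COP_R = T_C/(T_H − T_C) ⇒ T_C = T_H·COP_R/(1 + COP_R) = 295.00 × 0.461/(1 + 0.461) = 93.08 K.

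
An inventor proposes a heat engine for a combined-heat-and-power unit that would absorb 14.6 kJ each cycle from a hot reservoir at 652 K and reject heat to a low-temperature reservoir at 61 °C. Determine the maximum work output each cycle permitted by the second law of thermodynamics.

T_C = 61 °C → 61 + 273.15 = 334.15 K.
By the Carnot theorem, η_max = 1 − T_C/T_H = 1 − 334.15/652.00 = 0.4875.
W_max = η_max · Q_H = 0.4875 × 14.6 = 7.118 kJ.

W_max ≈ 7.118 kJ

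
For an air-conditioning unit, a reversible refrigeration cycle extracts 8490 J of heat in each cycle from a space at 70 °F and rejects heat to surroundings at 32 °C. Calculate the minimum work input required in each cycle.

W_in ≈ 314 J

T_H = 32 °C → 32 + 273.15 = 305.15 K.
T_C = 70 °F → (70 − 32) × 5/9 = 21.11 °C = 294.26 K.
For a reversible refrigerator, COP_R = T_C/(T_H − T_C) = 294.26/10.89 = 27.0240.
W = Q_C/COP_R = 8490/27.0240 = 314 J.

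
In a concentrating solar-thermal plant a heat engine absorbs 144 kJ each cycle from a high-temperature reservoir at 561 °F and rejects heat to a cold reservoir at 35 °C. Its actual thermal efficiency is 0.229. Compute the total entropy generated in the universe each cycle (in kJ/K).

ΔS_univ ≈ 0.106 kJ/K

T_H = 561 °F → (561 − 32) × 5/9 = 293.89 °C = 567.04 K.
T_C = 35 °C → 35 + 273.15 = 308.15 K.
W = η·Q_H = 0.229 × 144 = 32.98 kJ, so Q_C = Q_H − W = 111.0 kJ.
Reservoir entropy changes: ΔS_H = −Q_H/T_H = −144/567.04 = -0.2540 kJ/K and ΔS_C = +Q_C/T_C = 111.0/308.15 = 0.3603 kJ/K.
ΔS_univ = −Q_H/T_H + Q_C/T_C = 0.106 kJ/K (> 0, since η = 0.229 < η_Carnot = 0.457).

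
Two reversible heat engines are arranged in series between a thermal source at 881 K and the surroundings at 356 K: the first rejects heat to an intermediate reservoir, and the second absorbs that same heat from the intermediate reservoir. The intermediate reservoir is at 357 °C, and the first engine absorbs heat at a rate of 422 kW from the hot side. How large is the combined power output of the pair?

Two reversible stages in series are equivalent to a single Carnot engine between T_H and T_C, so η_total = 1 − T_C/T_H = 1 − 356.00/881.00 = 0.5959.
W_total = η_total · Q_H = 0.5959 × 422 = 251 kW.

Ẇ_total ≈ 251 kW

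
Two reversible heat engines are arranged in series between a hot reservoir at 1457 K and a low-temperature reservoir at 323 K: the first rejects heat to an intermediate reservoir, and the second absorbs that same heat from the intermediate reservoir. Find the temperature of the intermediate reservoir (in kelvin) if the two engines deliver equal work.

T_m ≈ 890 K

For reversible stages Q_m = Q_H·(T_m/T_H). Setting W₁ = Q_H(1 − T_m/T_H) equal to W₂ = Q_m(1 − T_C/T_m) = Q_H·(T_m − T_C)/T_H gives T_H − T_m = T_m − T_C, so T_m = (T_H + T_C)/2 = (1457.00 + 323.00)/2 = 890 K.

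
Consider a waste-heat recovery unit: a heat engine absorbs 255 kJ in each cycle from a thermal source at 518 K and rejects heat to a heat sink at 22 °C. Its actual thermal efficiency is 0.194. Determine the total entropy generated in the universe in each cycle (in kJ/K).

T_C = 22 °C → 22 + 273.15 = 295.15 K.
W = η·Q_H = 0.194 × 255 = 49.47 kJ, so Q_C = Q_H − W = 205.5 kJ.
Entropy balance on the reservoirs: −Q_H/T_H = -0.4923 kJ/K, +Q_C/T_C = 0.6964 kJ/K.
ΔS_univ = −Q_H/T_H + Q_C/T_C = 0.2041 kJ/K (> 0, since η = 0.194 < η_Carnot = 0.430).

ΔS_univ ≈ 0.2041 kJ/K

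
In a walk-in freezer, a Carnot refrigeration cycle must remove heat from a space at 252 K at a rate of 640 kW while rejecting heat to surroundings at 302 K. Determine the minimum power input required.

Ẇ_in ≈ 127.0 kW

The reversible coefficient of performance is COP_R = T_C/(T_H − T_C) = 252.00/50.00 = 5.0400.
W = Q_C/COP_R = 640/5.0400 = 127.0 kW.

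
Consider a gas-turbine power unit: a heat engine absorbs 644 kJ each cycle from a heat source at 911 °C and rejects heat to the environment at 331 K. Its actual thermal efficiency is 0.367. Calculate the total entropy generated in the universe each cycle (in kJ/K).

ΔS_univ ≈ 0.6877 kJ/K

T_H = 911 °C → 911 + 273.15 = 1184.15 K.
W = η·Q_H = 0.367 × 644 = 236.3 kJ, so Q_C = Q_H − W = 407.7 kJ.
Reservoir entropy changes: ΔS_H = −Q_H/T_H = −644/1184.15 = -0.5439 kJ/K and ΔS_C = +Q_C/T_C = 407.7/331.00 = 1.232 kJ/K.
ΔS_univ = −Q_H/T_H + Q_C/T_C = 0.6877 kJ/K (> 0, since η = 0.367 < η_Carnot = 0.720).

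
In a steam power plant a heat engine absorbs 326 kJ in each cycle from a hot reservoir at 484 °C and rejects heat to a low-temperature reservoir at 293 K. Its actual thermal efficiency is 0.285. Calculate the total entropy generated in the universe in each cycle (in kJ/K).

T_H = 484 °C → 484 + 273.15 = 757.15 K.
W = η·Q_H = 0.285 × 326 = 92.91 kJ, so Q_C = Q_H − W = 233.1 kJ.
Reservoir entropy changes: ΔS_H = −Q_H/T_H = −326/757.15 = -0.4306 kJ/K and ΔS_C = +Q_C/T_C = 233.1/293.00 = 0.7955 kJ/K.
ΔS_univ = −Q_H/T_H + Q_C/T_C = 0.3650 kJ/K (> 0, since η = 0.285 < η_Carnot = 0.613).

ΔS_univ ≈ 0.3650 kJ/K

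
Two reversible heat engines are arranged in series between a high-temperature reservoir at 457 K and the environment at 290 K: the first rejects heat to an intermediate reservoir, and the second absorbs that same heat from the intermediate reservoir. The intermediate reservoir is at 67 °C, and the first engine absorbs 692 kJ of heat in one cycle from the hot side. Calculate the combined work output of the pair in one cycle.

W_total ≈ 253 kJ

Two reversible stages in series are equivalent to a single Carnot engine between T_H and T_C, so η_total = 1 − T_C/T_H = 1 − 290.00/457.00 = 0.3654.
W_total = η_total · Q_H = 0.3654 × 692 = 253 kJ.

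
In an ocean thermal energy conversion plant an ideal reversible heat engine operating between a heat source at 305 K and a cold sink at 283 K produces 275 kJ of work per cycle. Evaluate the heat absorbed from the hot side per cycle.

Q_H ≈ 3813 kJ

η_rev = 1 − T_C/T_H = 1 − 283.00/305.00 = 0.0721.
Q_H = W/η = 275/0.0721 = 3813 kJ.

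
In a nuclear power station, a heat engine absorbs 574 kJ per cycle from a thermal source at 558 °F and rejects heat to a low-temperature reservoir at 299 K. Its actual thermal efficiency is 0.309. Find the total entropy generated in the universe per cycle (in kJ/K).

ΔS_univ ≈ 0.3113 kJ/K

T_H = 558 °F → (558 − 32) × 5/9 = 292.22 °C = 565.37 K.
W = η·Q_H = 0.309 × 574 = 177.4 kJ, so Q_C = Q_H − W = 396.6 kJ.
Reservoir entropy changes: ΔS_H = −Q_H/T_H = −574/565.37 = -1.015 kJ/K and ΔS_C = +Q_C/T_C = 396.6/299.00 = 1.327 kJ/K.
ΔS_univ = −Q_H/T_H + Q_C/T_C = 0.3113 kJ/K (> 0, since η = 0.309 < η_Carnot = 0.471).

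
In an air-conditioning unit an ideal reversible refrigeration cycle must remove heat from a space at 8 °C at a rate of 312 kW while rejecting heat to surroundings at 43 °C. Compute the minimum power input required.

T_H = 43 °C → 43 + 273.15 = 316.15 K.
T_C = 8 °C → 8 + 273.15 = 281.15 K.
Carnot COP: COP_R = T_C/(T_H − T_C) = 281.15/35.00 = 8.0329.
W = Q_C/COP_R = 312/8.0329 = 38.84 kW.

Ẇ_in ≈ 38.84 kW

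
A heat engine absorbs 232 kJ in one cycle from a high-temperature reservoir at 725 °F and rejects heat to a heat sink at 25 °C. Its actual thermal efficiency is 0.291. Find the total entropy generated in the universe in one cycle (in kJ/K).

ΔS_univ ≈ 0.199 kJ/K

T_H = 725 °F → (725 − 32) × 5/9 = 385.00 °C = 658.15 K.
T_C = 25 °C → 25 + 273.15 = 298.15 K.
W = η·Q_H = 0.291 × 232 = 67.51 kJ, so Q_C = Q_H − W = 164.5 kJ.
Entropy balance on the reservoirs: −Q_H/T_H = -0.3525 kJ/K, +Q_C/T_C = 0.5517 kJ/K.
ΔS_univ = −Q_H/T_H + Q_C/T_C = 0.199 kJ/K (> 0, since η = 0.291 < η_Carnot = 0.547).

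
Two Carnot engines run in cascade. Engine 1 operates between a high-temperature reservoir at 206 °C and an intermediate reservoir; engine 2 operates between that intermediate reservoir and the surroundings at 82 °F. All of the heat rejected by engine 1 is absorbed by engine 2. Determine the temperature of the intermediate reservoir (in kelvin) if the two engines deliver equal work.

T_m ≈ 390.0 K

T_H = 206 °C → 206 + 273.15 = 479.15 K.
T_C = 82 °F → (82 − 32) × 5/9 = 27.78 °C = 300.93 K.
For reversible stages Q_m = Q_H·(T_m/T_H). Setting W₁ = Q_H(1 − T_m/T_H) equal to W₂ = Q_m(1 − T_C/T_m) = Q_H·(T_m − T_C)/T_H gives T_H − T_m = T_m − T_C, so T_m = (T_H + T_C)/2 = (479.15 + 300.93)/2 = 390.0 K.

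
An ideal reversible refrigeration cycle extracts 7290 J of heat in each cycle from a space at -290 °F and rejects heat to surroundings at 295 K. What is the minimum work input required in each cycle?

W_in ≈ 15500 J

T_C = -290 °F → (-290 − 32) × 5/9 = -178.89 °C = 94.26 K.
Carnot COP: COP_R = T_C/(T_H − T_C) = 94.26/200.74 = 0.4696.
W = Q_C/COP_R = 7290/0.4696 = 15500 J.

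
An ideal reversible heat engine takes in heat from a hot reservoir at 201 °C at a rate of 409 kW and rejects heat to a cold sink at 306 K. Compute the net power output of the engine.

T_H = 201 °C → 201 + 273.15 = 474.15 K.
The Carnot efficiency is η = 1 − T_C/T_H = 1 − 306.00/474.15 = 0.3546.
W = η·Q_H = 0.3546 × 409 = 145 kW.

Ẇ ≈ 145 kW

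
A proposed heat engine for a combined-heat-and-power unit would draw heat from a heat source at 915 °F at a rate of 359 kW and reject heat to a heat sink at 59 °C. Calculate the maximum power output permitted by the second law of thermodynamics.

T_H = 915 °F → (915 − 32) × 5/9 = 490.56 °C = 763.71 K.
T_C = 59 °C → 59 + 273.15 = 332.15 K.
By the Carnot theorem, η_max = 1 − T_C/T_H = 1 − 332.15/763.71 = 0.5651.
W_max = η_max · Q_H = 0.5651 × 359 = 202.9 kW.

Ẇ_max ≈ 202.9 kW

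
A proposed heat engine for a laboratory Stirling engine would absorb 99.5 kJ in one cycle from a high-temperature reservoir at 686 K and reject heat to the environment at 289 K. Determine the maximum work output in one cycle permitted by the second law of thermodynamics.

By the Carnot theorem, η_max = 1 − T_C/T_H = 1 − 289.00/686.00 = 0.5787.
W_max = η_max · Q_H = 0.5787 × 99.5 = 57.6 kJ.

W_max ≈ 57.6 kJ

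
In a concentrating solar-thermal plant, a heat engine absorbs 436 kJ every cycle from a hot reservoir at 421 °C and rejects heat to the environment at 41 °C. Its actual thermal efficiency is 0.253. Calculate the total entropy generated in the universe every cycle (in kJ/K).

ΔS_univ ≈ 0.409 kJ/K

T_H = 421 °C → 421 + 273.15 = 694.15 K.
T_C = 41 °C → 41 + 273.15 = 314.15 K.
W = η·Q_H = 0.253 × 436 = 110.3 kJ, so Q_C = Q_H − W = 325.7 kJ.
The hot reservoir loses entropy Q_H/T_H = 436/694.15 = 0.6281 kJ/K; the cold reservoir gains Q_C/T_C = 325.7/314.15 = 1.037 kJ/K.
ΔS_univ = −Q_H/T_H + Q_C/T_C = 0.409 kJ/K (> 0, since η = 0.253 < η_Carnot = 0.547).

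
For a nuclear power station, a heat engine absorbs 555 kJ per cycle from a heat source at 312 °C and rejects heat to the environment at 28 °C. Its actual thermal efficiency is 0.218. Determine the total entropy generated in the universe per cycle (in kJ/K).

T_H = 312 °C → 312 + 273.15 = 585.15 K.
T_C = 28 °C → 28 + 273.15 = 301.15 K.
W = η·Q_H = 0.218 × 555 = 121.0 kJ, so Q_C = Q_H − W = 434.0 kJ.
The hot reservoir loses entropy Q_H/T_H = 555/585.15 = 0.9485 kJ/K; the cold reservoir gains Q_C/T_C = 434.0/301.15 = 1.441 kJ/K.
ΔS_univ = −Q_H/T_H + Q_C/T_C = 0.4927 kJ/K (> 0, since η = 0.218 < η_Carnot = 0.485).

ΔS_univ ≈ 0.4927 kJ/K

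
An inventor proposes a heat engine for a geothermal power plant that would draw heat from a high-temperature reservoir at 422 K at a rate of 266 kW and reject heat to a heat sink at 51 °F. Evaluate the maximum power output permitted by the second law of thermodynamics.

T_C = 51 °F → (51 − 32) × 5/9 = 10.56 °C = 283.71 K.
By the Carnot theorem, η_max = 1 − T_C/T_H = 1 − 283.71/422.00 = 0.3277.
W_max = η_max · Q_H = 0.3277 × 266 = 87.2 kW.

Ẇ_max ≈ 87.2 kW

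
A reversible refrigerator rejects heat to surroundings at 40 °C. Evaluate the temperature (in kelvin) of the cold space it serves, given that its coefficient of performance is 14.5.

T_H = 40 °C → 40 + 273.15 = 313.15 K.
COP_R = T_C/(T_H − T_C) ⇒ T_C = T_H·COP_R/(1 + COP_R) = 313.15 × 14.5/(1 + 14.5) = 293 K.

T_C ≈ 293 K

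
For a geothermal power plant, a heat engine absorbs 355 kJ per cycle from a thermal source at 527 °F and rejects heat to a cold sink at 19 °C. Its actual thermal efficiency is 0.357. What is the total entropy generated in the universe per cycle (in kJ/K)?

ΔS_univ ≈ 0.1337 kJ/K

T_H = 527 °F → (527 − 32) × 5/9 = 275.00 °C = 548.15 K.
T_C = 19 °C → 19 + 273.15 = 292.15 K.
W = η·Q_H = 0.357 × 355 = 126.7 kJ, so Q_C = Q_H − W = 228.3 kJ.
Reservoir entropy changes: ΔS_H = −Q_H/T_H = −355/548.15 = -0.6476 kJ/K and ΔS_C = +Q_C/T_C = 228.3/292.15 = 0.7813 kJ/K.
ΔS_univ = −Q_H/T_H + Q_C/T_C = 0.1337 kJ/K (> 0, since η = 0.357 < η_Carnot = 0.467).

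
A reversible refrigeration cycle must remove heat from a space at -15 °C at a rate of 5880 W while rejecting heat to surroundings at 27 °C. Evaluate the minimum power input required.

Ẇ_in ≈ 956.7 W

T_H = 27 °C → 27 + 273.15 = 300.15 K.
T_C = -15 °C → -15 + 273.15 = 258.15 K.
For a reversible refrigerator, COP_R = T_C/(T_H − T_C) = 258.15/42.00 = 6.1464.
W = Q_C/COP_R = 5880/6.1464 = 956.7 W.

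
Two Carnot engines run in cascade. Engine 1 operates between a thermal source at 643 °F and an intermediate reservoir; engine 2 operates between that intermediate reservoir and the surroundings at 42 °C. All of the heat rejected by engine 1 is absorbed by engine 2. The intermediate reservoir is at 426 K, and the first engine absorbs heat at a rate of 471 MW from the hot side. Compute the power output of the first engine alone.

T_H = 643 °F → (643 − 32) × 5/9 = 339.44 °C = 612.59 K.
T_C = 42 °C → 42 + 273.15 = 315.15 K.
First-stage efficiency η₁ = 1 − T_m/T_H = 1 − 426.00/612.59 = 0.3046.
W₁ = η₁·Q_H = 0.3046 × 471 = 143 MW.

Ẇ₁ ≈ 143 MW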